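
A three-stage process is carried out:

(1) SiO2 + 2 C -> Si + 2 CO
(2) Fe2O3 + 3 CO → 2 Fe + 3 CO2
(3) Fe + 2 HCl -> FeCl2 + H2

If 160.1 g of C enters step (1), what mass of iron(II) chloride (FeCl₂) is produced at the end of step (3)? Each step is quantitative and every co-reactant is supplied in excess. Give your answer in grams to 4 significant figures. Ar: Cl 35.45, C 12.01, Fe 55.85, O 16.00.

M(C) = 12.01 g/mol.
M(FeCl2) = 55.85 + 2(35.45) = 126.75 g/mol.
n(C) = 160.1 / 12.01 = 13.331 mol.
Reaction (1): C→CO ratio 2:2 ⇒ n(CO) = 13.331 mol.
Reaction (2): CO→Fe ratio 3:2 ⇒ n(Fe) = 8.8870 mol.
Reaction (3): Fe→FeCl2 ratio 1:1 ⇒ n(FeCl2) = 8.8870 mol.
Mass of FeCl2 = 8.8870 × 126.75 = 1126.4 g.

1126 g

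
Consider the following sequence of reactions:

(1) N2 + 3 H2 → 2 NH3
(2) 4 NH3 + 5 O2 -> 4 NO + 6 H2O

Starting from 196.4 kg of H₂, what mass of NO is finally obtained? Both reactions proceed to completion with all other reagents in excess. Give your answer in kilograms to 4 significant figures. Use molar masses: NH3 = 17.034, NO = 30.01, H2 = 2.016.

1949 kg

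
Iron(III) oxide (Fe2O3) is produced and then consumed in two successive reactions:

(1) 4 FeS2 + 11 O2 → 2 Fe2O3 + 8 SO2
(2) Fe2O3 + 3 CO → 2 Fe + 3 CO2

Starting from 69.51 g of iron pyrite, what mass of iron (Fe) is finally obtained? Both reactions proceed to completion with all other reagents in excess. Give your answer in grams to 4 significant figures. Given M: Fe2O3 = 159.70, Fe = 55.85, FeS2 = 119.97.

32.36 g

n(FeS2) = 69.510 / 119.97 = 0.57939 mol.
Step 1 gives a 4:2 ratio of FeS2 to Fe2O3, so n(Fe2O3) = 0.28970 mol.
In step 2 the Fe2O3:Fe ratio is 1:2, so n(Fe) = 0.57939 mol.
Mass of Fe = 0.57939 × 55.85 = 32.359 g.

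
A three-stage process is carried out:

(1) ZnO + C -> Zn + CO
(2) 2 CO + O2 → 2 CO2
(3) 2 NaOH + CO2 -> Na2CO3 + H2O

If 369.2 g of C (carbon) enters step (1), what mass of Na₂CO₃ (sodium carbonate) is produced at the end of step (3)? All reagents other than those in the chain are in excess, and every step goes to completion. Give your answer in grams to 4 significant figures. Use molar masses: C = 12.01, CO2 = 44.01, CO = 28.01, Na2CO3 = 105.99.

3258 g

n(C) = 369.2 / 12.01 = 30.741 mol.
Reaction (1): C→CO ratio 1:1 ⇒ n(CO) = 30.741 mol.
Reaction (2): CO→CO2 ratio 2:2 ⇒ n(CO2) = 30.741 mol.
Reaction (3): CO2→Na2CO3 ratio 1:1 ⇒ n(Na2CO3) = 30.741 mol.
Mass of Na2CO3 = 30.741 × 105.99 = 3258.2 g.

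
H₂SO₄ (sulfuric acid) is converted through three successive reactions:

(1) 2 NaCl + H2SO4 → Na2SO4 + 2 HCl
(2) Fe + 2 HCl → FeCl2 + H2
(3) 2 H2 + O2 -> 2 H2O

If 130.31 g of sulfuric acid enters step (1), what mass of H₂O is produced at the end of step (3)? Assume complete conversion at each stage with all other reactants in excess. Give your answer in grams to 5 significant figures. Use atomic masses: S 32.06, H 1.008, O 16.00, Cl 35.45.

M(H2SO4) = 2(1.008) + 32.06 + 4(16.00) = 98.076 g/mol.
M(H2O) = 2(1.008) + 16.00 = 18.016 g/mol.
n(H2SO4) = 130.31 / 98.076 = 1.32866 mol.
Reaction (1): H2SO4→HCl ratio 1:2 ⇒ n(HCl) = 2.65733 mol.
Reaction (2): HCl→H2 ratio 2:1 ⇒ n(H2) = 1.32866 mol.
Reaction (3): H2→H2O ratio 2:2 ⇒ n(H2O) = 1.32866 mol.
Mass of H2O = 1.32866 × 18.016 = 23.9372 g.

23.937 g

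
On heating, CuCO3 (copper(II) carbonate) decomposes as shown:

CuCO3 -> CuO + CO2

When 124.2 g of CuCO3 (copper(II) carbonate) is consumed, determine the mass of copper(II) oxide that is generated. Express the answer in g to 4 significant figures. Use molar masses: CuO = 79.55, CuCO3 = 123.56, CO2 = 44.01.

79.96 g

n(CuCO3) = 124.20 g / 123.56 g/mol = 1.0052 mol.
From the equation the CuCO3:CuO mole ratio is 1:1, so n(CuO) = 1.0052 × 1/1 = 1.0052 mol.
Mass of CuO = 1.0052 mol × 79.55 g/mol = 79.962 g.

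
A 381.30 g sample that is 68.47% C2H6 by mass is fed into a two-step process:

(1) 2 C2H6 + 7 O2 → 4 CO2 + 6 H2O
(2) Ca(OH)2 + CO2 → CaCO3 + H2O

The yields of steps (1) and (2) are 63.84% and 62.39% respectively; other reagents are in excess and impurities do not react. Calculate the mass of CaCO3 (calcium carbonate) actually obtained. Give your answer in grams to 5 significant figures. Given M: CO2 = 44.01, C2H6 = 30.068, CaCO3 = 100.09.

692.29 g

Pure C2H6 = 381.30 × 0.6847 = 261.076 g.
n(C2H6) = 261.076 / 30.068 = 8.68286 mol.
Step 1 (C2H6:CO2 = 2:4): theoretical n(CO2) = 17.3657 mol; at 63.84% yield, n(CO2) = 11.0863 mol.
Step 2 (CO2:CaCO3 = 1:1): theoretical n(CaCO3) = 11.0863 mol, so theoretical mass = 11.0863 × 100.09 = 1109.62 g.
At 62.39% yield, actual mass of CaCO3 = 1109.62 × 0.6239 = 692.295 g.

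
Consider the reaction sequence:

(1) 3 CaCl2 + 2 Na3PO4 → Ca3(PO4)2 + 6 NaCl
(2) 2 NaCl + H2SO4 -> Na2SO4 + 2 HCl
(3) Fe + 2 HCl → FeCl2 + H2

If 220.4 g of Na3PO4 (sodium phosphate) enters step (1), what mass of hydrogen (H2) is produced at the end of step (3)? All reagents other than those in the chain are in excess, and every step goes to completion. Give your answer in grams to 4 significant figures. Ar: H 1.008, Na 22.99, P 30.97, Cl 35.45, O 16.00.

M(Na3PO4) = 3(22.99) + 30.97 + 4(16.00) = 163.94 g/mol.
M(H2) = 2(1.008) = 2.016 g/mol.
n(Na3PO4) = 220.4 / 163.94 = 1.3444 mol.
Reaction (1): Na3PO4→NaCl ratio 2:6 ⇒ n(NaCl) = 4.0332 mol.
Reaction (2): NaCl→HCl ratio 2:2 ⇒ n(HCl) = 4.0332 mol.
Reaction (3): HCl→H2 ratio 2:1 ⇒ n(H2) = 2.0166 mol.
Mass of H2 = 2.0166 × 2.016 = 4.0654 g.

4.065 g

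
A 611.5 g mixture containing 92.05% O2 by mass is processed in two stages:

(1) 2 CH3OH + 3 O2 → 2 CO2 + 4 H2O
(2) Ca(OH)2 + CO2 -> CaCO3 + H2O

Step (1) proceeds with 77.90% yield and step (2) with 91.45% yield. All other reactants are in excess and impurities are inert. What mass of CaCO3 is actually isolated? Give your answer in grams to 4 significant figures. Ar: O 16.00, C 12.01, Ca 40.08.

Pure O2 = 611.5 × 0.9205 = 562.89 g.
M(O2) = 2(16.00) = 32.00 g/mol.
M(CaCO3) = 40.08 + 12.01 + 3(16.00) = 100.09 g/mol.
n(O2) = 562.89 / 32.00 = 17.590 mol.
Step 1 (O2:CO2 = 3:2): theoretical n(CO2) = 11.727 mol; at 77.90% yield, n(CO2) = 9.1352 mol.
Step 2 (CO2:CaCO3 = 1:1): theoretical n(CaCO3) = 9.1352 mol, so theoretical mass = 9.1352 × 100.09 = 914.34 g.
At 91.45% yield, actual mass of CaCO3 = 914.34 × 0.9145 = 836.16 g.

836.2 g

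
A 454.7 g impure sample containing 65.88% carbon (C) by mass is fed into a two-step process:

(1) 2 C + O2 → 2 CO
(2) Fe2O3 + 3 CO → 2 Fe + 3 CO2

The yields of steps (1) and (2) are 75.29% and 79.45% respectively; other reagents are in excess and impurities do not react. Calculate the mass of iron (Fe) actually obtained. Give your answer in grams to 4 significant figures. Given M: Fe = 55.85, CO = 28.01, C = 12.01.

Pure C = 454.7 × 0.6588 = 299.56 g.
n(C) = 299.56 / 12.01 = 24.942 mol.
Step 1 (C:CO = 2:2): theoretical n(CO) = 24.942 mol; at 75.29% yield, n(CO) = 18.779 mol.
Step 2 (CO:Fe = 3:2): theoretical n(Fe) = 12.519 mol, so theoretical mass = 12.519 × 55.85 = 699.21 g.
At 79.45% yield, actual mass of Fe = 699.21 × 0.7945 = 555.52 g.

555.5 g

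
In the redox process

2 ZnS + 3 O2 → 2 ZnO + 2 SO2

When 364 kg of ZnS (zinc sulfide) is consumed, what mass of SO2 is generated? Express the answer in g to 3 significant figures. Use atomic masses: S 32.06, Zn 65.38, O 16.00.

M(ZnS) = 65.38 + 32.06 = 97.44 g/mol.
M(SO2) = 32.06 + 2(16.00) = 64.06 g/mol.
Convert: 364 kg = 364000 g.
n(ZnS) = 364000 g / 97.44 g/mol = 3736 mol.
From the equation the ZnS:SO2 mole ratio is 2:2, so n(SO2) = 3736 × 2/2 = 3736 mol.
Mass of SO2 = 3736 mol × 64.06 g/mol = 239300 g.

239000 g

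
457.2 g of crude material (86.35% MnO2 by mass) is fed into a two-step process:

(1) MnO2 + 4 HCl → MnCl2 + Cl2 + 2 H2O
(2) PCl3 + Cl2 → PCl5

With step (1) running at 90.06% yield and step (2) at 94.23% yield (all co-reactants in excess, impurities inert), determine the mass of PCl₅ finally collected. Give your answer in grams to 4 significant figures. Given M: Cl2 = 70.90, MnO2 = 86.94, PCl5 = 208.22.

802.4 g

Pure MnO2 = 457.2 × 0.8635 = 394.79 g.
n(MnO2) = 394.79 / 86.94 = 4.5410 mol.
Step 1 (MnO2:Cl2 = 1:1): theoretical n(Cl2) = 4.5410 mol; at 90.06% yield, n(Cl2) = 4.0896 mol.
Step 2 (Cl2:PCl5 = 1:1): theoretical n(PCl5) = 4.0896 mol, so theoretical mass = 4.0896 × 208.22 = 851.54 g.
At 94.23% yield, actual mass of PCl5 = 851.54 × 0.9423 = 802.40 g.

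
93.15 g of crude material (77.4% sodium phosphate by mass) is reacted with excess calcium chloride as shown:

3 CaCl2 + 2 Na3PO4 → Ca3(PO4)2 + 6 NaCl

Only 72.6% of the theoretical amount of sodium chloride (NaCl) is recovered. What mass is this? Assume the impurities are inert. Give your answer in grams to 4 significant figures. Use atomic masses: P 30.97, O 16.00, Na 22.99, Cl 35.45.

Pure Na3PO4 available = 93.15 g × 0.774 = 72.098 g.
M(Na3PO4) = 3(22.99) + 30.97 + 4(16.00) = 163.94 g/mol.
M(NaCl) = 22.99 + 35.45 = 58.44 g/mol.
n(Na3PO4) = 72.098 g / 163.94 g/mol = 0.43978 mol.
From the equation the Na3PO4:NaCl mole ratio is 2:6, so n(NaCl) = 0.43978 × 6/2 = 1.3194 mol.
Mass of NaCl = 1.3194 mol × 58.44 g/mol = 77.103 g.
Actual mass collected = 77.103 g × 0.726 = 55.977 g.

55.98 g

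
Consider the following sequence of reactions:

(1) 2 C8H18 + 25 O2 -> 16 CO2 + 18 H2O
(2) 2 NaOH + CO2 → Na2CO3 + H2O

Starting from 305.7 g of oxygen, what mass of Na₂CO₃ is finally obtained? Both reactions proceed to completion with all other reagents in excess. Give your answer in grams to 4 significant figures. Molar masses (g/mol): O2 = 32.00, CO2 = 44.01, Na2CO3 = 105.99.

n(O2) = 305.70 / 32.00 = 9.5531 mol.
Step 1 gives a 25:16 ratio of O2 to CO2, so n(CO2) = 6.1140 mol.
In step 2 the CO2:Na2CO3 ratio is 1:1, so n(Na2CO3) = 6.1140 mol.
Mass of Na2CO3 = 6.1140 × 105.99 = 648.02 g.

648.0 g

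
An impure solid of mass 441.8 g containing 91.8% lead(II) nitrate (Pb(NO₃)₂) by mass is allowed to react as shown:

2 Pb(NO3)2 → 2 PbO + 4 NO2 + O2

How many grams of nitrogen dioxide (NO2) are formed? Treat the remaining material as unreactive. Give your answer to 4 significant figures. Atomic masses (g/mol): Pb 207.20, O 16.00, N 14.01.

Mass of pure Pb(NO3)2 = 441.8 g × 0.918 = 405.57 g.
M(Pb(NO3)2) = 207.20 + 2(14.01) + 6(16.00) = 331.22 g/mol.
M(NO2) = 14.01 + 2(16.00) = 46.01 g/mol.
n(Pb(NO3)2) = 405.57 g / 331.22 g/mol = 1.2245 mol.
From the equation the Pb(NO3)2:NO2 mole ratio is 2:4, so n(NO2) = 1.2245 × 4/2 = 2.4490 mol.
Mass of NO2 = 2.4490 mol × 46.01 g/mol = 112.68 g.

112.7 g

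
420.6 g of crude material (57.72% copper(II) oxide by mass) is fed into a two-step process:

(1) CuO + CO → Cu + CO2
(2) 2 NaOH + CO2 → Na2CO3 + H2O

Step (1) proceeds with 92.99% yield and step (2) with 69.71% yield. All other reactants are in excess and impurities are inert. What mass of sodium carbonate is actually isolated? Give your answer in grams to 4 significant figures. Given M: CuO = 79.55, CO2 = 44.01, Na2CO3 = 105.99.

209.7 g

Pure CuO = 420.6 × 0.5772 = 242.77 g.
n(CuO) = 242.77 / 79.55 = 3.0518 mol.
Step 1 (CuO:CO2 = 1:1): theoretical n(CO2) = 3.0518 mol; at 92.99% yield, n(CO2) = 2.8379 mol.
Step 2 (CO2:Na2CO3 = 1:1): theoretical n(Na2CO3) = 2.8379 mol, so theoretical mass = 2.8379 × 105.99 = 300.79 g.
At 69.71% yield, actual mass of Na2CO3 = 300.79 × 0.6971 = 209.68 g.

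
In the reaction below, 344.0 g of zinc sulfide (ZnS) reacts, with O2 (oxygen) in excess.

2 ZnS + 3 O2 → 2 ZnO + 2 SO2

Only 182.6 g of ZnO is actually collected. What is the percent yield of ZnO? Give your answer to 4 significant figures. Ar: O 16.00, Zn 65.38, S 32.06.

M(ZnS) = 65.38 + 32.06 = 97.44 g/mol.
M(ZnO) = 65.38 + 16.00 = 81.38 g/mol.
n(ZnS) = 344.00 g / 97.44 g/mol = 3.5304 mol.
From the equation the ZnS:ZnO mole ratio is 2:2, so n(ZnO) = 3.5304 × 2/2 = 3.5304 mol.
Mass of ZnO = 3.5304 mol × 81.38 g/mol = 287.30 g.
This is the theoretical yield. Percent yield = 182.6 g / 287.30 g × 100% = 63.557%.

63.56 %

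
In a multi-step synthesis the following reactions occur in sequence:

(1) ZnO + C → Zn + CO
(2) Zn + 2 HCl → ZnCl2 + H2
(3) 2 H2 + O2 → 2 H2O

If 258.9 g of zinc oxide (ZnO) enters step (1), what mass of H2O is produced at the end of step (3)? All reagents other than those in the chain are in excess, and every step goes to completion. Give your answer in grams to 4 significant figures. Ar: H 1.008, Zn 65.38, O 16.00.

57.32 g

M(ZnO) = 65.38 + 16.00 = 81.38 g/mol.
M(H2O) = 2(1.008) + 16.00 = 18.016 g/mol.
n(ZnO) = 258.9 / 81.38 = 3.1814 mol.
Reaction (1): ZnO→Zn ratio 1:1 ⇒ n(Zn) = 3.1814 mol.
Reaction (2): Zn→H2 ratio 1:1 ⇒ n(H2) = 3.1814 mol.
Reaction (3): H2→H2O ratio 2:2 ⇒ n(H2O) = 3.1814 mol.
Mass of H2O = 3.1814 × 18.016 = 57.316 g.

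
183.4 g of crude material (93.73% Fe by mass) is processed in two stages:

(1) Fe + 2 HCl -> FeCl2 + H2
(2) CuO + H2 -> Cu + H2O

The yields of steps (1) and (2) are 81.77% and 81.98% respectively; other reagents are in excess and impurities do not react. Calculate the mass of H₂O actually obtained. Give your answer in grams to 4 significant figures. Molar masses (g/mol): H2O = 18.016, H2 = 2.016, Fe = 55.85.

37.17 g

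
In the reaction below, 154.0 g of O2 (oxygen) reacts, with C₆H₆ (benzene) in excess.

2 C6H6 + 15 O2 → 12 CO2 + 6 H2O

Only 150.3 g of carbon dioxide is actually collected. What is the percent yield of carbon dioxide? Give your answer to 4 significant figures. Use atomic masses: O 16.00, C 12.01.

M(O2) = 2(16.00) = 32.00 g/mol.
M(CO2) = 12.01 + 2(16.00) = 44.01 g/mol.
n(O2) = 154.00 g / 32.00 g/mol = 4.8125 mol.
From the equation the O2:CO2 mole ratio is 15:12, so n(CO2) = 4.8125 × 12/15 = 3.8500 mol.
Mass of CO2 = 3.8500 mol × 44.01 g/mol = 169.44 g.
This is the theoretical yield. Percent yield = 150.3 g / 169.44 g × 100% = 88.705%.

88.70 %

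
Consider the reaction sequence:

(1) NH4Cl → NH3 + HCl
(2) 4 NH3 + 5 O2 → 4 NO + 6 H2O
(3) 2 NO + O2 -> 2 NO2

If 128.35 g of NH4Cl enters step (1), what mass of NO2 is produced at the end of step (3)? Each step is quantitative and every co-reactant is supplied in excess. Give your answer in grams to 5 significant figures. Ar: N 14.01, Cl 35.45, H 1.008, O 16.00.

110.40 g

M(NH4Cl) = 14.01 + 4(1.008) + 35.45 = 53.492 g/mol.
M(NO2) = 14.01 + 2(16.00) = 46.01 g/mol.
n(NH4Cl) = 128.35 / 53.492 = 2.39942 mol.
Reaction (1): NH4Cl→NH3 ratio 1:1 ⇒ n(NH3) = 2.39942 mol.
Reaction (2): NH3→NO ratio 4:4 ⇒ n(NO) = 2.39942 mol.
Reaction (3): NO→NO2 ratio 2:2 ⇒ n(NO2) = 2.39942 mol.
Mass of NO2 = 2.39942 × 46.01 = 110.398 g.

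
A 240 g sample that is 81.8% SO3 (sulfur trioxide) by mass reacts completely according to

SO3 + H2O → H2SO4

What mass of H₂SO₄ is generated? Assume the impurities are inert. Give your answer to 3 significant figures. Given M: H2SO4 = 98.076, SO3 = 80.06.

Mass of pure SO3 = 240 g × 0.818 = 196.3 g.
n(SO3) = 196.3 g / 80.06 g/mol = 2.452 mol.
From the equation the SO3:H2SO4 mole ratio is 1:1, so n(H2SO4) = 2.452 × 1/1 = 2.452 mol.
Mass of H2SO4 = 2.452 mol × 98.076 g/mol = 240.5 g.

240 g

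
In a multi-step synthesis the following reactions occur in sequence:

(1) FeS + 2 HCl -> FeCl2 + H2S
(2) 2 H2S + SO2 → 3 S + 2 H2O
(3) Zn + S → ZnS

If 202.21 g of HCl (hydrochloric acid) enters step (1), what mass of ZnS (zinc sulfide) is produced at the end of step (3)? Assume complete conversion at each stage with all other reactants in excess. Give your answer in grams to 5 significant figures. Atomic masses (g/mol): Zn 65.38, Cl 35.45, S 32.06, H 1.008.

405.33 g

M(HCl) = 1.008 + 35.45 = 36.458 g/mol.
M(ZnS) = 65.38 + 32.06 = 97.44 g/mol.
n(HCl) = 202.21 / 36.458 = 5.54638 mol.
Reaction (1): HCl→H2S ratio 2:1 ⇒ n(H2S) = 2.77319 mol.
Reaction (2): H2S→S ratio 2:3 ⇒ n(S) = 4.15979 mol.
Reaction (3): S→ZnS ratio 1:1 ⇒ n(ZnS) = 4.15979 mol.
Mass of ZnS = 4.15979 × 97.44 = 405.330 g.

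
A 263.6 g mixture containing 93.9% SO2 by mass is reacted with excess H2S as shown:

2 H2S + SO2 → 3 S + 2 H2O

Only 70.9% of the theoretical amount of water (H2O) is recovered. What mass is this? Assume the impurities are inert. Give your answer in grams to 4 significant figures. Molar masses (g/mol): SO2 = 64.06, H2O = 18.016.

Pure SO2 available = 263.6 g × 0.939 = 247.52 g.
n(SO2) = 247.52 g / 64.06 g/mol = 3.8639 mol.
From the equation the SO2:H2O mole ratio is 1:2, so n(H2O) = 3.8639 × 2/1 = 7.7278 mol.
Mass of H2O = 7.7278 mol × 18.016 g/mol = 139.22 g.
Actual mass collected = 139.22 g × 0.709 = 98.709 g.

98.71 g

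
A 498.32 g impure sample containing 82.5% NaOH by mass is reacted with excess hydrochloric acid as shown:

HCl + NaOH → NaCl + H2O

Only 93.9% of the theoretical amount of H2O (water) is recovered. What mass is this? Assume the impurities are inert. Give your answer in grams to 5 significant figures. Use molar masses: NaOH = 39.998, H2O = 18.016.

Pure NaOH available = 498.32 g × 0.825 = 411.114 g.
n(NaOH) = 411.114 g / 39.998 g/mol = 10.2784 mol.
From the equation the NaOH:H2O mole ratio is 1:1, so n(H2O) = 10.2784 × 1/1 = 10.2784 mol.
Mass of H2O = 10.2784 mol × 18.016 g/mol = 185.175 g.
Actual mass collected = 185.175 g × 0.939 = 173.879 g.

173.88 g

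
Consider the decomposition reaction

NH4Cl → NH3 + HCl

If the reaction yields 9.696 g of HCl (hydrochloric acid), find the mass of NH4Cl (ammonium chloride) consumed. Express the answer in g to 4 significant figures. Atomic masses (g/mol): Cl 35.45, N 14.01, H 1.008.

M(HCl) = 1.008 + 35.45 = 36.458 g/mol.
M(NH4Cl) = 14.01 + 4(1.008) + 35.45 = 53.492 g/mol.
n(HCl) = 9.6960 g / 36.458 g/mol = 0.26595 mol.
From the equation the HCl:NH4Cl mole ratio is 1:1, so n(NH4Cl) = 0.26595 × 1/1 = 0.26595 mol.
Mass of NH4Cl = 0.26595 mol × 53.492 g/mol = 14.226 g.

14.23 g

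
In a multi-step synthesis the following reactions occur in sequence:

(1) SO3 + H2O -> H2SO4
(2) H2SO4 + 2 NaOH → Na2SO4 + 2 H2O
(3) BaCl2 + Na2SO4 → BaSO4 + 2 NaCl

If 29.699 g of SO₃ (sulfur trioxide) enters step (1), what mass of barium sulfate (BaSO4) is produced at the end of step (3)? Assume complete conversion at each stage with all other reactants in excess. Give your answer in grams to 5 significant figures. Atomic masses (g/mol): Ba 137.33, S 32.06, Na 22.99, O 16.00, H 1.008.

86.578 g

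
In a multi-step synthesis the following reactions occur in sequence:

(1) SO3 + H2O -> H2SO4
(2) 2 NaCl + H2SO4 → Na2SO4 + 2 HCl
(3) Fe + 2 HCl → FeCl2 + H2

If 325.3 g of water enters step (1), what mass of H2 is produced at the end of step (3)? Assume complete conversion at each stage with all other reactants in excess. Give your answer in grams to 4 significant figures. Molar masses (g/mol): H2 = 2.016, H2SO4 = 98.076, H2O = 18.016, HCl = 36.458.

36.40 g

n(H2O) = 325.3 / 18.016 = 18.056 mol.
Reaction (1): H2O→H2SO4 ratio 1:1 ⇒ n(H2SO4) = 18.056 mol.
Reaction (2): H2SO4→HCl ratio 1:2 ⇒ n(HCl) = 36.112 mol.
Reaction (3): HCl→H2 ratio 2:1 ⇒ n(H2) = 18.056 mol.
Mass of H2 = 18.056 × 2.016 = 36.401 g.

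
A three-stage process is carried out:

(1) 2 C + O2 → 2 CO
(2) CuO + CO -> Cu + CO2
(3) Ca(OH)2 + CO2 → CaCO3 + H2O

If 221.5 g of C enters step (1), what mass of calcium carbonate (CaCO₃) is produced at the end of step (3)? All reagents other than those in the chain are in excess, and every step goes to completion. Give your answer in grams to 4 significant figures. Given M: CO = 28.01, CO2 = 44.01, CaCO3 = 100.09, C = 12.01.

1846 g

n(C) = 221.5 / 12.01 = 18.443 mol.
Reaction (1): C→CO ratio 2:2 ⇒ n(CO) = 18.443 mol.
Reaction (2): CO→CO2 ratio 1:1 ⇒ n(CO2) = 18.443 mol.
Reaction (3): CO2→CaCO3 ratio 1:1 ⇒ n(CaCO3) = 18.443 mol.
Mass of CaCO3 = 18.443 × 100.09 = 1846.0 g.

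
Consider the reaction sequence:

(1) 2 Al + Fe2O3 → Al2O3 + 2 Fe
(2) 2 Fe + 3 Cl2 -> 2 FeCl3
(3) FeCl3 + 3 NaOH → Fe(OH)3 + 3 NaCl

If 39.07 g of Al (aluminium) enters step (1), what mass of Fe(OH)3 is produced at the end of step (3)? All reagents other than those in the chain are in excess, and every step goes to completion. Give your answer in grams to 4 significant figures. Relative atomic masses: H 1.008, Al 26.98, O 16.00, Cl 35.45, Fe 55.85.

154.8 g

M(Al) = 26.98 g/mol.
M(Fe(OH)3) = 55.85 + 3(16.00) + 3(1.008) = 106.874 g/mol.
n(Al) = 39.07 / 26.98 = 1.4481 mol.
Reaction (1): Al→Fe ratio 2:2 ⇒ n(Fe) = 1.4481 mol.
Reaction (2): Fe→FeCl3 ratio 2:2 ⇒ n(FeCl3) = 1.4481 mol.
Reaction (3): FeCl3→Fe(OH)3 ratio 1:1 ⇒ n(Fe(OH)3) = 1.4481 mol.
Mass of Fe(OH)3 = 1.4481 × 106.874 = 154.77 g.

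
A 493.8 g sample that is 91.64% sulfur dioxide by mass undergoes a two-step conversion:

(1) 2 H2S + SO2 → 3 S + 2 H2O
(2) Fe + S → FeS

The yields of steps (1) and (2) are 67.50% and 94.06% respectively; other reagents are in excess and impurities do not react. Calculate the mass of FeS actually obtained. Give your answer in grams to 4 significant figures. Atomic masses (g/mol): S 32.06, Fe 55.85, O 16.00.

1183 g

Pure SO2 = 493.8 × 0.9164 = 452.52 g.
M(SO2) = 32.06 + 2(16.00) = 64.06 g/mol.
M(FeS) = 55.85 + 32.06 = 87.91 g/mol.
n(SO2) = 452.52 / 64.06 = 7.0640 mol.
Step 1 (SO2:S = 1:3): theoretical n(S) = 21.192 mol; at 67.50% yield, n(S) = 14.305 mol.
Step 2 (S:FeS = 1:1): theoretical n(FeS) = 14.305 mol, so theoretical mass = 14.305 × 87.91 = 1257.5 g.
At 94.06% yield, actual mass of FeS = 1257.5 × 0.9406 = 1182.8 g.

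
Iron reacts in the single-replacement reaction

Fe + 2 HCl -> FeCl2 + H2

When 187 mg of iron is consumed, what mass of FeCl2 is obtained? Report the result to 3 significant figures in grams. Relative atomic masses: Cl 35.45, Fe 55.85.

0.424 g

M(Fe) = 55.85 g/mol.
M(FeCl2) = 55.85 + 2(35.45) = 126.75 g/mol.
Convert: 187 mg = 0.1870 g.
n(Fe) = 0.1870 g / 55.85 g/mol = 0.003348 mol.
From the equation the Fe:FeCl2 mole ratio is 1:1, so n(FeCl2) = 0.003348 × 1/1 = 0.003348 mol.
Mass of FeCl2 = 0.003348 mol × 126.75 g/mol = 0.4244 g.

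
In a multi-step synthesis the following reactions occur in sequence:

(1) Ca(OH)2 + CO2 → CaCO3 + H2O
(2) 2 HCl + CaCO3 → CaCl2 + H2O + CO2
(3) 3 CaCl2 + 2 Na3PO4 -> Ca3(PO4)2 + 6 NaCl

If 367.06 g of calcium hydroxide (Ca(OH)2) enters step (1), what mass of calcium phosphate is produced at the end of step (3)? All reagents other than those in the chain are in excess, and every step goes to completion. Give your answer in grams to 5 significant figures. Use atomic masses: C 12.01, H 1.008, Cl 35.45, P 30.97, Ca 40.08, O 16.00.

512.19 g

M(Ca(OH)2) = 40.08 + 2(16.00) + 2(1.008) = 74.096 g/mol.
M(Ca3(PO4)2) = 3(40.08) + 2(30.97) + 8(16.00) = 310.18 g/mol.
n(Ca(OH)2) = 367.06 / 74.096 = 4.95384 mol.
Reaction (1): Ca(OH)2→CaCO3 ratio 1:1 ⇒ n(CaCO3) = 4.95384 mol.
Reaction (2): CaCO3→CaCl2 ratio 1:1 ⇒ n(CaCl2) = 4.95384 mol.
Reaction (3): CaCl2→Ca3(PO4)2 ratio 3:1 ⇒ n(Ca3(PO4)2) = 1.65128 mol.
Mass of Ca3(PO4)2 = 1.65128 × 310.18 = 512.194 g.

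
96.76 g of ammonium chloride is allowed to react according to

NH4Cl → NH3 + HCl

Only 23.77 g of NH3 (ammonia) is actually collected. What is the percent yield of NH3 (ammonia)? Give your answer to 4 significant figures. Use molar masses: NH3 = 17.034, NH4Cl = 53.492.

77.14 %

n(NH4Cl) = 96.760 g / 53.492 g/mol = 1.8089 mol.
From the equation the NH4Cl:NH3 mole ratio is 1:1, so n(NH3) = 1.8089 × 1/1 = 1.8089 mol.
Mass of NH3 = 1.8089 mol × 17.034 g/mol = 30.812 g.
This is the theoretical yield. Percent yield = 23.77 g / 30.812 g × 100% = 77.145%.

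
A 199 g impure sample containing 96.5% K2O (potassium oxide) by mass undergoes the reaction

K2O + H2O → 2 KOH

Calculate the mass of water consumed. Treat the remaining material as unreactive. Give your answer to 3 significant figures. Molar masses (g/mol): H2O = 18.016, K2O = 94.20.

36.7 g

Mass of pure K2O = 199 g × 0.965 = 192.0 g.
n(K2O) = 192.0 g / 94.20 g/mol = 2.039 mol.
From the equation the K2O:H2O mole ratio is 1:1, so n(H2O) = 2.039 × 1/1 = 2.039 mol.
Mass of H2O = 2.039 mol × 18.016 g/mol = 36.73 g.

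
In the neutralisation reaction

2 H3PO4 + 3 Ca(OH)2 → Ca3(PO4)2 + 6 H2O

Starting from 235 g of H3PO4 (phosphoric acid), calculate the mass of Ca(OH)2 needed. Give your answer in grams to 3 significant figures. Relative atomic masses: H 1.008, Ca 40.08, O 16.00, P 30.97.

267 g

M(H3PO4) = 3(1.008) + 30.97 + 4(16.00) = 97.994 g/mol.
M(Ca(OH)2) = 40.08 + 2(16.00) + 2(1.008) = 74.096 g/mol.
n(H3PO4) = 235.0 g / 97.994 g/mol = 2.398 mol.
From the equation the H3PO4:Ca(OH)2 mole ratio is 2:3, so n(Ca(OH)2) = 2.398 × 3/2 = 3.597 mol.
Mass of Ca(OH)2 = 3.597 mol × 74.096 g/mol = 266.5 g.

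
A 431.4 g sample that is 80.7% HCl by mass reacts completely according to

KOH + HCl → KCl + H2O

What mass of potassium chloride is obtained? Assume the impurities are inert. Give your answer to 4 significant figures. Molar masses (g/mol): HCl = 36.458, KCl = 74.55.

Mass of pure HCl = 431.4 g × 0.807 = 348.14 g.
n(HCl) = 348.14 g / 36.458 g/mol = 9.5491 mol.
From the equation the HCl:KCl mole ratio is 1:1, so n(KCl) = 9.5491 × 1/1 = 9.5491 mol.
Mass of KCl = 9.5491 mol × 74.55 g/mol = 711.88 g.

711.9 g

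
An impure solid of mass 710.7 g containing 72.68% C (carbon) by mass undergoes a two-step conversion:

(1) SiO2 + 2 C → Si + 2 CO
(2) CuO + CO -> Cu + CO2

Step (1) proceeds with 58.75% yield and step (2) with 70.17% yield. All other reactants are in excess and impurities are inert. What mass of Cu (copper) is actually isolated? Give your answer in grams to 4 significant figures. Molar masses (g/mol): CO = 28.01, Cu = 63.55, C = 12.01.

1127 g

Pure C = 710.7 × 0.7268 = 516.54 g.
n(C) = 516.54 / 12.01 = 43.009 mol.
Step 1 (C:CO = 2:2): theoretical n(CO) = 43.009 mol; at 58.75% yield, n(CO) = 25.268 mol.
Step 2 (CO:Cu = 1:1): theoretical n(Cu) = 25.268 mol, so theoretical mass = 25.268 × 63.55 = 1605.8 g.
At 70.17% yield, actual mass of Cu = 1605.8 × 0.7017 = 1126.8 g.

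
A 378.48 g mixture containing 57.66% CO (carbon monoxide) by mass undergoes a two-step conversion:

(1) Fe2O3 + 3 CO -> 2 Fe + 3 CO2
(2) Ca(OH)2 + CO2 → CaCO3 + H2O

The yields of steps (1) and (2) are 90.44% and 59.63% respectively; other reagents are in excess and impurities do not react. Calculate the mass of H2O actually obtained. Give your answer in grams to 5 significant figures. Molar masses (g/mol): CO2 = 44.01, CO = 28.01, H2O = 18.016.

Pure CO = 378.48 × 0.5766 = 218.232 g.
n(CO) = 218.232 / 28.01 = 7.79120 mol.
Step 1 (CO:CO2 = 3:3): theoretical n(CO2) = 7.79120 mol; at 90.44% yield, n(CO2) = 7.04636 mol.
Step 2 (CO2:H2O = 1:1): theoretical n(H2O) = 7.04636 mol, so theoretical mass = 7.04636 × 18.016 = 126.947 g.
At 59.63% yield, actual mass of H2O = 126.947 × 0.5963 = 75.6987 g.

75.699 g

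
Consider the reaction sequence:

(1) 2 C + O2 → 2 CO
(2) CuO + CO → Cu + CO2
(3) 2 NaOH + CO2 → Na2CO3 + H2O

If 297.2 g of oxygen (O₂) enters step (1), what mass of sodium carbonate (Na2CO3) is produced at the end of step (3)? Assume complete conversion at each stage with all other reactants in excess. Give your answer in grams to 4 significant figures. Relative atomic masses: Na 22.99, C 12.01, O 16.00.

1969 g

M(O2) = 2(16.00) = 32.00 g/mol.
M(Na2CO3) = 2(22.99) + 12.01 + 3(16.00) = 105.99 g/mol.
n(O2) = 297.2 / 32.00 = 9.2875 mol.
Reaction (1): O2→CO ratio 1:2 ⇒ n(CO) = 18.575 mol.
Reaction (2): CO→CO2 ratio 1:1 ⇒ n(CO2) = 18.575 mol.
Reaction (3): CO2→Na2CO3 ratio 1:1 ⇒ n(Na2CO3) = 18.575 mol.
Mass of Na2CO3 = 18.575 × 105.99 = 1968.8 g.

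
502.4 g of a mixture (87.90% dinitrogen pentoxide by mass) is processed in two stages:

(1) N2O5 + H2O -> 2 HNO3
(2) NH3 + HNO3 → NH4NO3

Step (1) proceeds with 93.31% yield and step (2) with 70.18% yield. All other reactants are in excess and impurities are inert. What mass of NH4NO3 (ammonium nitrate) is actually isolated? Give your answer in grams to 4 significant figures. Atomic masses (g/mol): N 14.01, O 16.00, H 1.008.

Pure N2O5 = 502.4 × 0.8790 = 441.61 g.
M(N2O5) = 2(14.01) + 5(16.00) = 108.02 g/mol.
M(NH4NO3) = 2(14.01) + 4(1.008) + 3(16.00) = 80.052 g/mol.
n(N2O5) = 441.61 / 108.02 = 4.0882 mol.
Step 1 (N2O5:HNO3 = 1:2): theoretical n(HNO3) = 8.1764 mol; at 93.31% yield, n(HNO3) = 7.6294 mol.
Step 2 (HNO3:NH4NO3 = 1:1): theoretical n(NH4NO3) = 7.6294 mol, so theoretical mass = 7.6294 × 80.052 = 610.75 g.
At 70.18% yield, actual mass of NH4NO3 = 610.75 × 0.7018 = 428.63 g.

428.6 g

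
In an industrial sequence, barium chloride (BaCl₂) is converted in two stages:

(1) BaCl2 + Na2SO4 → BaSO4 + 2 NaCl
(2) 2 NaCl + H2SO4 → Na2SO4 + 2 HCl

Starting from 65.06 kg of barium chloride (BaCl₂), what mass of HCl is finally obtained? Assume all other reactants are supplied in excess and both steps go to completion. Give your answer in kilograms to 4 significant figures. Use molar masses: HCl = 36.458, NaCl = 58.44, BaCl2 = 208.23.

65.06 kg = 65060 g.
n(BaCl2) = 65060 / 208.23 = 312.44 mol.
Step 1 gives a 1:2 ratio of BaCl2 to NaCl, so n(NaCl) = 624.89 mol.
In step 2 the NaCl:HCl ratio is 2:2, so n(HCl) = 624.89 mol.
Mass of HCl = 624.89 × 36.458 = 22782 g = 22.78 kg.

22.78 kg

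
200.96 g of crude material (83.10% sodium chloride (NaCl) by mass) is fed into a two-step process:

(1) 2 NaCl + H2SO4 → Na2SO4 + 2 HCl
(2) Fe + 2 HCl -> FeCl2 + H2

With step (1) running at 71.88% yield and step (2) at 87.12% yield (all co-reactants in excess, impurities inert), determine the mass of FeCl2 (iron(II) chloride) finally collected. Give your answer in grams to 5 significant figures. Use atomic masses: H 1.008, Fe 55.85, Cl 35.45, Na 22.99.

113.41 g

Pure NaCl = 200.96 × 0.8310 = 166.998 g.
M(NaCl) = 22.99 + 35.45 = 58.44 g/mol.
M(FeCl2) = 55.85 + 2(35.45) = 126.75 g/mol.
n(NaCl) = 166.998 / 58.44 = 2.85759 mol.
Step 1 (NaCl:HCl = 2:2): theoretical n(HCl) = 2.85759 mol; at 71.88% yield, n(HCl) = 2.05404 mol.
Step 2 (HCl:FeCl2 = 2:1): theoretical n(FeCl2) = 1.02702 mol, so theoretical mass = 1.02702 × 126.75 = 130.175 g.
At 87.12% yield, actual mass of FeCl2 = 130.175 × 0.8712 = 113.408 g.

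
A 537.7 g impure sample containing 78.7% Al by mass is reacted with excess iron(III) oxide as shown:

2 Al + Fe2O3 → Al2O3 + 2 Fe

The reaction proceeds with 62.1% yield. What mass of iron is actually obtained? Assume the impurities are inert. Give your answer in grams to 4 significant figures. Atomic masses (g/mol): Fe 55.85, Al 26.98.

Pure Al available = 537.7 g × 0.787 = 423.17 g.
M(Al) = 26.98 g/mol.
M(Fe) = 55.85 g/mol.
n(Al) = 423.17 g / 26.98 g/mol = 15.685 mol.
From the equation the Al:Fe mole ratio is 2:2, so n(Fe) = 15.685 × 2/2 = 15.685 mol.
Mass of Fe = 15.685 mol × 55.85 g/mol = 875.98 g.
Actual mass collected = 875.98 g × 0.621 = 543.99 g.

544.0 g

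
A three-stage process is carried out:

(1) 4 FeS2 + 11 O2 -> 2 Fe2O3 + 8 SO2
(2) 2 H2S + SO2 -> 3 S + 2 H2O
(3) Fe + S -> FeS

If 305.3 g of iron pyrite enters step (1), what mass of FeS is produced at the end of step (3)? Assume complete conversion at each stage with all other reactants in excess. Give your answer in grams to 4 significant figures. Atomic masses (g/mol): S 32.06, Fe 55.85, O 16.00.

M(FeS2) = 55.85 + 2(32.06) = 119.97 g/mol.
M(FeS) = 55.85 + 32.06 = 87.91 g/mol.
n(FeS2) = 305.3 / 119.97 = 2.5448 mol.
Reaction (1): FeS2→SO2 ratio 4:8 ⇒ n(SO2) = 5.0896 mol.
Reaction (2): SO2→S ratio 1:3 ⇒ n(S) = 15.269 mol.
Reaction (3): S→FeS ratio 1:1 ⇒ n(FeS) = 15.269 mol.
Mass of FeS = 15.269 × 87.91 = 1342.3 g.

1342 g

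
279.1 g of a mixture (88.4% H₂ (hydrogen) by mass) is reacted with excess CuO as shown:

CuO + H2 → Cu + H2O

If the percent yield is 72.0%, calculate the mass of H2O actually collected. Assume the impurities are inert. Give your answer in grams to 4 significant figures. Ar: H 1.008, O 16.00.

Pure H2 available = 279.1 g × 0.884 = 246.72 g.
M(H2) = 2(1.008) = 2.016 g/mol.
M(H2O) = 2(1.008) + 16.00 = 18.016 g/mol.
n(H2) = 246.72 g / 2.016 g/mol = 122.38 mol.
From the equation the H2:H2O mole ratio is 1:1, so n(H2O) = 122.38 × 1/1 = 122.38 mol.
Mass of H2O = 122.38 mol × 18.016 g/mol = 2204.9 g.
Actual mass collected = 2204.9 g × 0.720 = 1587.5 g.

1587 g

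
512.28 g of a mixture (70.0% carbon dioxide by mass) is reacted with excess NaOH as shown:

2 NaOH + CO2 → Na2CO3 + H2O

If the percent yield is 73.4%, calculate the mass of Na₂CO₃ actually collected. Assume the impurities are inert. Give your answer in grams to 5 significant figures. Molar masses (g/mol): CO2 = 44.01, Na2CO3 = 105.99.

633.89 g

Pure CO2 available = 512.28 g × 0.700 = 358.596 g.
n(CO2) = 358.596 g / 44.01 g/mol = 8.14806 mol.
From the equation the CO2:Na2CO3 mole ratio is 1:1, so n(Na2CO3) = 8.14806 × 1/1 = 8.14806 mol.
Mass of Na2CO3 = 8.14806 mol × 105.99 g/mol = 863.613 g.
Actual mass collected = 863.613 g × 0.734 = 633.892 g.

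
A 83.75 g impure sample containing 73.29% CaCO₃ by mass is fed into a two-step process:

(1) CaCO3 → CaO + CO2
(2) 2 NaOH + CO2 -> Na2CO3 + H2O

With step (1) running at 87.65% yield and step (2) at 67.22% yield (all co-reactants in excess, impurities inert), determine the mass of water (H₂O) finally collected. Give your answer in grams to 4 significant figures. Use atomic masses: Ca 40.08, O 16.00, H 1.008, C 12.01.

Pure CaCO3 = 83.75 × 0.7329 = 61.380 g.
M(CaCO3) = 40.08 + 12.01 + 3(16.00) = 100.09 g/mol.
M(H2O) = 2(1.008) + 16.00 = 18.016 g/mol.
n(CaCO3) = 61.380 / 100.09 = 0.61325 mol.
Step 1 (CaCO3:CO2 = 1:1): theoretical n(CO2) = 0.61325 mol; at 87.65% yield, n(CO2) = 0.53752 mol.
Step 2 (CO2:H2O = 1:1): theoretical n(H2O) = 0.53752 mol, so theoretical mass = 0.53752 × 18.016 = 9.6839 g.
At 67.22% yield, actual mass of H2O = 9.6839 × 0.6722 = 6.5095 g.

6.510 g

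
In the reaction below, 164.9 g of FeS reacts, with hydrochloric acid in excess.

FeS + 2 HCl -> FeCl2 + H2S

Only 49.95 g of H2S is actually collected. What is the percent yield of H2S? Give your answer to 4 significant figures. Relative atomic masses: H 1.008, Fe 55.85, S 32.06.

78.15 %

M(FeS) = 55.85 + 32.06 = 87.91 g/mol.
M(H2S) = 2(1.008) + 32.06 = 34.076 g/mol.
n(FeS) = 164.90 g / 87.91 g/mol = 1.8758 mol.
From the equation the FeS:H2S mole ratio is 1:1, so n(H2S) = 1.8758 × 1/1 = 1.8758 mol.
Mass of H2S = 1.8758 mol × 34.076 g/mol = 63.919 g.
This is the theoretical yield. Percent yield = 49.95 g / 63.919 g × 100% = 78.146%.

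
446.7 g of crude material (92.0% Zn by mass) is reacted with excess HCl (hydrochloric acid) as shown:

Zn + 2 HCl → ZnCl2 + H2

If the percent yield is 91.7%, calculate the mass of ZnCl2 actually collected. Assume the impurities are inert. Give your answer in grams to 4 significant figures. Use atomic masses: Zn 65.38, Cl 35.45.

Pure Zn available = 446.7 g × 0.920 = 410.96 g.
M(Zn) = 65.38 g/mol.
M(ZnCl2) = 65.38 + 2(35.45) = 136.28 g/mol.
n(Zn) = 410.96 g / 65.38 g/mol = 6.2858 mol.
From the equation the Zn:ZnCl2 mole ratio is 1:1, so n(ZnCl2) = 6.2858 × 1/1 = 6.2858 mol.
Mass of ZnCl2 = 6.2858 mol × 136.28 g/mol = 856.63 g.
Actual mass collected = 856.63 g × 0.917 = 785.53 g.

785.5 g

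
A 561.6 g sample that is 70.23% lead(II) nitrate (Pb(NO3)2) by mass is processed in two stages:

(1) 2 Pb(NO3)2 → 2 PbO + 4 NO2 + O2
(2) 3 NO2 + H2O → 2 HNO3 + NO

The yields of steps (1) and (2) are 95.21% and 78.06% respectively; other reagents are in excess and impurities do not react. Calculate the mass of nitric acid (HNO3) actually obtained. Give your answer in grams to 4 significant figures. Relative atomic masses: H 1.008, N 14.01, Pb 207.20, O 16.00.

74.36 g

Pure Pb(NO3)2 = 561.6 × 0.7023 = 394.41 g.
M(Pb(NO3)2) = 207.20 + 2(14.01) + 6(16.00) = 331.22 g/mol.
M(HNO3) = 1.008 + 14.01 + 3(16.00) = 63.018 g/mol.
n(Pb(NO3)2) = 394.41 / 331.22 = 1.1908 mol.
Step 1 (Pb(NO3)2:NO2 = 2:4): theoretical n(NO2) = 2.3816 mol; at 95.21% yield, n(NO2) = 2.2675 mol.
Step 2 (NO2:HNO3 = 3:2): theoretical n(HNO3) = 1.5117 mol, so theoretical mass = 1.5117 × 63.018 = 95.262 g.
At 78.06% yield, actual mass of HNO3 = 95.262 × 0.7806 = 74.361 g.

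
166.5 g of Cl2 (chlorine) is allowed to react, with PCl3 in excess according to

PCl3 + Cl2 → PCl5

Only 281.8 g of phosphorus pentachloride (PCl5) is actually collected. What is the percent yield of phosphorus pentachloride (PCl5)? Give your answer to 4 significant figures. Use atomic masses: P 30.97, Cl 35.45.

57.63 %

M(Cl2) = 2(35.45) = 70.90 g/mol.
M(PCl5) = 30.97 + 5(35.45) = 208.22 g/mol.
n(Cl2) = 166.50 g / 70.90 g/mol = 2.3484 mol.
From the equation the Cl2:PCl5 mole ratio is 1:1, so n(PCl5) = 2.3484 × 1/1 = 2.3484 mol.
Mass of PCl5 = 2.3484 mol × 208.22 g/mol = 488.98 g.
This is the theoretical yield. Percent yield = 281.8 g / 488.98 g × 100% = 57.630%.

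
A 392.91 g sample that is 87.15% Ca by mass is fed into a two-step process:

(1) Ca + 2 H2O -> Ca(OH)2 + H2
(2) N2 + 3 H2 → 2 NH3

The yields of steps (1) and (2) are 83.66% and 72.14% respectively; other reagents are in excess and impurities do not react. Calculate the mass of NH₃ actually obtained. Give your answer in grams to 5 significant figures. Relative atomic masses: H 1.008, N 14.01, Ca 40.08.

58.553 g

Pure Ca = 392.91 × 0.8715 = 342.421 g.
M(Ca) = 40.08 g/mol.
M(NH3) = 14.01 + 3(1.008) = 17.034 g/mol.
n(Ca) = 342.421 / 40.08 = 8.54344 mol.
Step 1 (Ca:H2 = 1:1): theoretical n(H2) = 8.54344 mol; at 83.66% yield, n(H2) = 7.14744 mol.
Step 2 (H2:NH3 = 3:2): theoretical n(NH3) = 4.76496 mol, so theoretical mass = 4.76496 × 17.034 = 81.1663 g.
At 72.14% yield, actual mass of NH3 = 81.1663 × 0.7214 = 58.5534 g.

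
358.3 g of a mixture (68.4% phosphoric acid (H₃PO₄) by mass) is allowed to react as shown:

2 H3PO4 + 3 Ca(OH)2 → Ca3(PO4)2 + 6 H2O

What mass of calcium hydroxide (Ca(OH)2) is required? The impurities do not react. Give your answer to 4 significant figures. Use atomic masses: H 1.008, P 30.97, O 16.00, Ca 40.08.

Mass of pure H3PO4 = 358.3 g × 0.684 = 245.08 g.
M(H3PO4) = 3(1.008) + 30.97 + 4(16.00) = 97.994 g/mol.
M(Ca(OH)2) = 40.08 + 2(16.00) + 2(1.008) = 74.096 g/mol.
n(H3PO4) = 245.08 g / 97.994 g/mol = 2.5009 mol.
From the equation the H3PO4:Ca(OH)2 mole ratio is 2:3, so n(Ca(OH)2) = 2.5009 × 3/2 = 3.7514 mol.
Mass of Ca(OH)2 = 3.7514 mol × 74.096 g/mol = 277.96 g.

278.0 g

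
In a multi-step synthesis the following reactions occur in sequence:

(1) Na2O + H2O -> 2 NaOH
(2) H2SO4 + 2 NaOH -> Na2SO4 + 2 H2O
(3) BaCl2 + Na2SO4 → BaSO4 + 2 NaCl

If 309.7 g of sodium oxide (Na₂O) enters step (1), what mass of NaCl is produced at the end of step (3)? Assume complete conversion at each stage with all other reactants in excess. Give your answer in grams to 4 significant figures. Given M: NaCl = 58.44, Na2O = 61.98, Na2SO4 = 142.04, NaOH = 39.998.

584.0 g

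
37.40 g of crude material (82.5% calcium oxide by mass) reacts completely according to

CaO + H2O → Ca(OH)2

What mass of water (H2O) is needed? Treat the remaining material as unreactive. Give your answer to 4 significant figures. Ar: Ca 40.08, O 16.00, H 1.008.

9.912 g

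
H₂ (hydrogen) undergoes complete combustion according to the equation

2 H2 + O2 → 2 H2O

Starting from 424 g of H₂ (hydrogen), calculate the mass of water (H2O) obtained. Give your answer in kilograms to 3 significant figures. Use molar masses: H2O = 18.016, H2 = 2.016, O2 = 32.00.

n(H2) = 424.0 g / 2.016 g/mol = 210.3 mol.
From the equation the H2:H2O mole ratio is 2:2, so n(H2O) = 210.3 × 2/2 = 210.3 mol.
Mass of H2O = 210.3 mol × 18.016 g/mol = 3789 g.
Converting to kg: 3789 g = 3.79 kg.

3.79 kg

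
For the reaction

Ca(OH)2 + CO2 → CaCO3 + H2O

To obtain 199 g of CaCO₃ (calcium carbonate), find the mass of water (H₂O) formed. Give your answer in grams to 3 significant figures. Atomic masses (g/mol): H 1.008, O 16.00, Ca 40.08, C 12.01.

35.8 g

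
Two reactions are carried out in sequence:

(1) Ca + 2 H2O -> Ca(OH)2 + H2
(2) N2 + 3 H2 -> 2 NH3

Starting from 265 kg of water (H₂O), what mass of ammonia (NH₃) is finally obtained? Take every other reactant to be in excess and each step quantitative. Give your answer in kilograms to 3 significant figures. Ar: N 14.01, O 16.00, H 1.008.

M(H2O) = 2(1.008) + 16.00 = 18.016 g/mol.
M(NH3) = 14.01 + 3(1.008) = 17.034 g/mol.
265 kg = 265000 g.
n(H2O) = 265000 / 18.016 = 14710 mol.
Step 1 gives a 2:1 ratio of H2O to H2, so n(H2) = 7355 mol.
In step 2 the H2:NH3 ratio is 3:2, so n(NH3) = 4903 mol.
Mass of NH3 = 4903 × 17.034 = 83520 g = 83.5 kg.

83.5 kg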